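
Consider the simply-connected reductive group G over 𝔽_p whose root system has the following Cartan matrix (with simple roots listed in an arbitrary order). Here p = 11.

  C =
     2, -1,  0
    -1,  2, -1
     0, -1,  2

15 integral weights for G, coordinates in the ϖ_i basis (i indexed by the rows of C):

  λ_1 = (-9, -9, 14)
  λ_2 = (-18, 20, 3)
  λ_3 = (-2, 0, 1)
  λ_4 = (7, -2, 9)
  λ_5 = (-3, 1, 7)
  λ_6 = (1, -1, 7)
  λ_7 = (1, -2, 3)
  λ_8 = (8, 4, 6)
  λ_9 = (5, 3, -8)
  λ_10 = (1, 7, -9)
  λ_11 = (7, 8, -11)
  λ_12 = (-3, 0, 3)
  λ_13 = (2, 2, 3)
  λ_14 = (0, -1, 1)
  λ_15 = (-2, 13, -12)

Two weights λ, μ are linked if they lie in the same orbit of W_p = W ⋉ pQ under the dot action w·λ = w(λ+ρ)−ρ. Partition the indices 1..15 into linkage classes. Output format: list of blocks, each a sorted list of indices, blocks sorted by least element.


Root system A_3: the 3×3 matrix C matches after relabeling.

Folding the 15 weights λ_j+ρ into Ā_11 (reps in the given 3-coord order):

  1: (3, 3, 4) · 2: (3, 3, 4) · 3: (1, 0, 2) · 4: (1, 1, 3) · 5: (2, 0, 8) · 6: (2, 0, 8) · 7: (1, 1, 3) · 8: (1, 1, 3) · 9: (3, 3, 4) · 10: (2, 0, 8) · 11: (1, 1, 3) · 12: (1, 1, 3) · 13: (3, 3, 4) · 14: (1, 0, 2) · 15: (2, 0, 8)

Grouping the 15 weights by Ā_11-representative: 4 linkage classes.

[[1, 2, 9, 13], [3, 14], [4, 7, 8, 11, 12], [5, 6, 10, 15]]


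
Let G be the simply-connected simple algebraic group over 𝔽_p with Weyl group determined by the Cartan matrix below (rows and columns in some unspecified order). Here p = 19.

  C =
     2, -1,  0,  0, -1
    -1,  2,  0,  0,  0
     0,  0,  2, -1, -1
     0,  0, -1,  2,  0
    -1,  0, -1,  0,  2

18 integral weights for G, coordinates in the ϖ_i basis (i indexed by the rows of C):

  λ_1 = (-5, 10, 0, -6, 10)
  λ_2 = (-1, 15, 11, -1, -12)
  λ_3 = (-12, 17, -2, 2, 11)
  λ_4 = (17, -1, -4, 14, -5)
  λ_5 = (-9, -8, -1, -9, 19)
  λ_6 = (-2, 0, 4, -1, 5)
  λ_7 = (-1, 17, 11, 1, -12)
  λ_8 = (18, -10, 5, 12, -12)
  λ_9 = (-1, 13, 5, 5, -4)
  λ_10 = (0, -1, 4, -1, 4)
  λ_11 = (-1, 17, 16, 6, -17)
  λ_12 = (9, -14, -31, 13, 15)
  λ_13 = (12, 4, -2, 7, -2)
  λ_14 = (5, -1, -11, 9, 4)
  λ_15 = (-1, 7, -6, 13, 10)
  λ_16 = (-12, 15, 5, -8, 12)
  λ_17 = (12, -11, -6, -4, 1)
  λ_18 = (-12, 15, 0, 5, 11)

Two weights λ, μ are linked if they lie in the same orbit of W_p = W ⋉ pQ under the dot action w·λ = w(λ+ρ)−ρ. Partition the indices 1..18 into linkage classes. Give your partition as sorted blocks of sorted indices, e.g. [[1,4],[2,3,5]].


A_5 Cartan matrix, 5 simple roots permuted; ρ=(1,1,1,1,1).

λ_j+ρ reflected into Ā_19 (⟨·,θ^∨⟩≤19); 5-tuples as given:

    λ_1+ρ ↦ (4, 7, 4, 1, 3)
    λ_2+ρ ↦ (11, 5, 1, 0, 0)
    λ_3+ρ ↦ (11, 5, 1, 0, 0)
    λ_4+ρ ↦ (4, 7, 4, 1, 3)
    λ_5+ρ ↦ (4, 7, 4, 1, 3)
    λ_6+ρ ↦ (1, 0, 5, 0, 5)
    λ_7+ρ ↦ (11, 5, 1, 0, 0)
    λ_8+ρ ↦ (1, 0, 5, 0, 5)
    λ_9+ρ ↦ (3, 7, 3, 2, 0)
    λ_10+ρ ↦ (1, 0, 5, 0, 5)
    λ_11+ρ ↦ (11, 5, 1, 0, 0)
    λ_12+ρ ↦ (3, 7, 3, 2, 0)
    λ_13+ρ ↦ (11, 0, 1, 1, 1)
    λ_14+ρ ↦ (1, 0, 5, 0, 5)
    λ_15+ρ ↦ (1, 0, 5, 0, 5)
    λ_16+ρ ↦ (11, 0, 1, 1, 1)
    λ_17+ρ ↦ (3, 7, 3, 2, 0)
    λ_18+ρ ↦ (11, 0, 1, 1, 1)

Partition of {1..18} into 5 W_19-dot-orbits:

[[1, 4, 5], [2, 3, 7, 11], [6, 8, 10, 14, 15], [9, 12, 17], [13, 16, 18]]


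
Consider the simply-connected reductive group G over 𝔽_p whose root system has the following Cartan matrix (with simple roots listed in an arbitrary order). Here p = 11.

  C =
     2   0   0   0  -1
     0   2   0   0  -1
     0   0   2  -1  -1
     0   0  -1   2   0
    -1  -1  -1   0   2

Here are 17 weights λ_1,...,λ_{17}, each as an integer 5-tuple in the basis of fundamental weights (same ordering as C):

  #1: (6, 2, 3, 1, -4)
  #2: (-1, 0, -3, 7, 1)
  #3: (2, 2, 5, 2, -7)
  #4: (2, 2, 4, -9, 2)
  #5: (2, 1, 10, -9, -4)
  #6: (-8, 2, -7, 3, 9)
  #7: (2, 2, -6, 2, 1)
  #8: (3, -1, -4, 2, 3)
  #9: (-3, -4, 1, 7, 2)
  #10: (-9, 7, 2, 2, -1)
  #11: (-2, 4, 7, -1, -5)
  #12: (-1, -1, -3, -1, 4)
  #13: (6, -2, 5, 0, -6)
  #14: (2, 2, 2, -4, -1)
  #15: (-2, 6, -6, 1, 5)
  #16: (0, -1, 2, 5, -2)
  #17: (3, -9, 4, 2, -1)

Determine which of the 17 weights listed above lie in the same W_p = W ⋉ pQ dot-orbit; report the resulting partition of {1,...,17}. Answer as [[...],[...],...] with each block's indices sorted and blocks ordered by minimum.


Type D_5, rank 5, |W|=1920; reorder rows/cols to standard.

W_11-reps of the 17 weights in Ā_11 (same 5-coord order as C):

    1: (4, 0, 2, 0, 1)
    2: (0, 1, 2, 6, 0)
    3: (3, 3, 0, 3, 0)
    4: (0, 0, 0, 2, 3)
    5: (0, 1, 2, 6, 0)
    6: (4, 0, 2, 0, 1)
    7: (0, 0, 0, 2, 3)
    8: (4, 0, 2, 0, 1)
    9: (0, 1, 2, 6, 0)
    10: (0, 0, 0, 2, 3)
    11: (4, 0, 2, 0, 1)
    12: (0, 0, 0, 2, 3)
    13: (1, 5, 0, 1, 1)
    14: (3, 3, 0, 3, 0)
    15: (1, 5, 0, 1, 1)
    16: (0, 1, 2, 6, 0)
    17: (4, 0, 2, 0, 1)

Linkage partition of the 17 weights (5 classes, p=11):

[[1, 6, 8, 11, 17], [2, 5, 9, 16], [3, 14], [4, 7, 10, 12], [13, 15]]


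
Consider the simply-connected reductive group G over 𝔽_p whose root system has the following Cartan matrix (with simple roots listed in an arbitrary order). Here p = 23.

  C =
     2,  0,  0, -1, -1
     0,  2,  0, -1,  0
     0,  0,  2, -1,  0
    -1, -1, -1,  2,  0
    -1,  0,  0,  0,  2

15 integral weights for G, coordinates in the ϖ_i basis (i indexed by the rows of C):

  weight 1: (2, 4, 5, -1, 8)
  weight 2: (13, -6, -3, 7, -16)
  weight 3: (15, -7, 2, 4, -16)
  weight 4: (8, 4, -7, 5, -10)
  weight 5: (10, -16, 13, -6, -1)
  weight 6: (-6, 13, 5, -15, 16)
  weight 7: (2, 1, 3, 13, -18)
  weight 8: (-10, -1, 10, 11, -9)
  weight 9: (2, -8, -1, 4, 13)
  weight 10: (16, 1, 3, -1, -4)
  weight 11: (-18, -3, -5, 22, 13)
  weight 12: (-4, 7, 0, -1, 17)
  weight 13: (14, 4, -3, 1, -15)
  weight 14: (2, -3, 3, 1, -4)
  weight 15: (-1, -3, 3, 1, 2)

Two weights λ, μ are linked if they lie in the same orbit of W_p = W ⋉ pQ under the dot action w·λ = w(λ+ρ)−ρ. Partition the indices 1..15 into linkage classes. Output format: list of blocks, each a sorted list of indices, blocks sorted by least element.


C ↔ D_5 under row/col permutation; |W(D_5)| = 1920.

Folding the 15 weights λ_j+ρ into Ā_23 (reps in the given 5-coord order):

  [1] (0, 5, 6, 0, 9)
  [2] (1, 5, 2, 0, 14)
  [3] (1, 5, 2, 0, 14)
  [4] (0, 5, 6, 0, 9)
  [5] (0, 5, 6, 0, 9)
  [6] (1, 8, 0, 4, 1)
  [7] (0, 2, 4, 0, 3)
  [8] (0, 5, 6, 0, 9)
  [9] (1, 5, 2, 0, 14)
  [10] (0, 2, 4, 0, 3)
  [11] (0, 2, 4, 0, 3)
  [12] (1, 5, 2, 0, 14)
  [13] (1, 5, 2, 0, 14)
  [14] (0, 2, 4, 0, 3)
  [15] (0, 2, 4, 0, 3)

Linkage partition of the 15 weights (4 classes, p=23):

[[1, 4, 5, 8], [2, 3, 9, 12, 13], [6], [7, 10, 11, 14, 15]]


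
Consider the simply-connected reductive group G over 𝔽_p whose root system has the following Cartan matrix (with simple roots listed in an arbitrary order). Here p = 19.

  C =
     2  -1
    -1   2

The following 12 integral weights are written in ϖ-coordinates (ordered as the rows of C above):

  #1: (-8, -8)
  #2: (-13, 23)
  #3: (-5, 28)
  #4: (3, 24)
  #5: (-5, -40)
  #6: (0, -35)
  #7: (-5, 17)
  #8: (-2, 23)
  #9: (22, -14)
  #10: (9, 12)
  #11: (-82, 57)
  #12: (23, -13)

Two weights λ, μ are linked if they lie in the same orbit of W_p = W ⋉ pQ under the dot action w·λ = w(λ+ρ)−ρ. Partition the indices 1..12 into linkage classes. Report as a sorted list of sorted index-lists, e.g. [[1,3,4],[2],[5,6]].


Root system A_2: the 2×2 matrix C matches after relabeling.

λ_j+ρ reflected into Ā_19 (⟨·,θ^∨⟩≤19); 2-tuples as given:

  [1] (7, 7);  [2] (7, 7);  [3] (6, 9);  [4] (6, 9);  [5] (4, 14);  [6] (4, 14);  [7] (4, 14);  [8] (4, 14);  [9] (6, 9);  [10] (6, 9);  [11] (4, 14);  [12] (7, 7)

3 distinct reps among the 12 weights ⇒ 3 W_19-linkage classes:

[[1, 2, 12], [3, 4, 9, 10], [5, 6, 7, 8, 11]]


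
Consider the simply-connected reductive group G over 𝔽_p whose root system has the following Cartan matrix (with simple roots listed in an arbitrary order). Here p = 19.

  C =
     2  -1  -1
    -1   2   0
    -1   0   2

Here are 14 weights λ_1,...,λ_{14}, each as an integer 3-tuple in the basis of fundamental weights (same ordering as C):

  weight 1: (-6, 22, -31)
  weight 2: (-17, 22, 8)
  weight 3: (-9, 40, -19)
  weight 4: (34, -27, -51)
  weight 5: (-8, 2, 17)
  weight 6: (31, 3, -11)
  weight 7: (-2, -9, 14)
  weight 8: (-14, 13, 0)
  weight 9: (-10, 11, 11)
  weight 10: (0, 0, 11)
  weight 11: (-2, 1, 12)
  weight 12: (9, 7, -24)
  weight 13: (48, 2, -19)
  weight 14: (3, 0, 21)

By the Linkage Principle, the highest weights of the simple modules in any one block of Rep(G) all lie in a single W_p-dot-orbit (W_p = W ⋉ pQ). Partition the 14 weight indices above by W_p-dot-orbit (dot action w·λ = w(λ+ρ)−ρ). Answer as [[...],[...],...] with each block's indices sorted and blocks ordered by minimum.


Root system A_3: the 3×3 matrix C matches after relabeling.

λ_j+ρ reflected into Ā_19 (⟨·,θ^∨⟩≤19); 3-tuples as given:

  λ_1+ρ ↦ (3, 4, 11);  λ_2+ρ ↦ (9, 3, 3);  λ_3+ρ ↦ (3, 4, 11);  λ_4+ρ ↦ (9, 3, 3);  λ_5+ρ ↦ (3, 4, 11);  λ_6+ρ ↦ (2, 10, 4);  λ_7+ρ ↦ (8, 1, 6);  λ_8+ρ ↦ (1, 1, 12);  λ_9+ρ ↦ (9, 3, 3);  λ_10+ρ ↦ (1, 1, 12);  λ_11+ρ ↦ (1, 1, 12);  λ_12+ρ ↦ (8, 1, 6);  λ_13+ρ ↦ (3, 4, 11);  λ_14+ρ ↦ (3, 4, 11)

Linkage partition of the 14 weights (5 classes, p=19):

[[1, 3, 5, 13, 14], [2, 4, 9], [6], [7, 12], [8, 10, 11]]


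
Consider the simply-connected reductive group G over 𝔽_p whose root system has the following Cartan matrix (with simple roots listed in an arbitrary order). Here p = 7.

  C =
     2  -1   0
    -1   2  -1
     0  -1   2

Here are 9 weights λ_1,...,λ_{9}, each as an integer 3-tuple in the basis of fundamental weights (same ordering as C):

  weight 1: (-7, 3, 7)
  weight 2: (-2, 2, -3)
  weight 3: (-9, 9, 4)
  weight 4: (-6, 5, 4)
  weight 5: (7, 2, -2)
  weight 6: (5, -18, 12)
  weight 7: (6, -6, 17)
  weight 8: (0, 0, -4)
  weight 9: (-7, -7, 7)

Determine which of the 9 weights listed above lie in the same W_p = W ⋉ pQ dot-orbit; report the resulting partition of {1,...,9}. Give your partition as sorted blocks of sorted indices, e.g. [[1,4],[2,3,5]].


Root system A_3: the 3×3 matrix C matches after relabeling.

Alcove-folded reps (p=7, 9 weights, presented ϖ-order):

  [1] (1, 1, 1)
  [2] (1, 0, 2)
  [3] (1, 0, 2)
  [4] (1, 1, 1)
  [5] (3, 1, 2)
  [6] (3, 1, 2)
  [7] (1, 0, 2)
  [8] (1, 1, 1)
  [9] (1, 1, 1)

These 9 weights hit 3 W_7-dot-orbits; sizes (4, 3, 2):

[[1, 4, 8, 9], [2, 3, 7], [5, 6]]


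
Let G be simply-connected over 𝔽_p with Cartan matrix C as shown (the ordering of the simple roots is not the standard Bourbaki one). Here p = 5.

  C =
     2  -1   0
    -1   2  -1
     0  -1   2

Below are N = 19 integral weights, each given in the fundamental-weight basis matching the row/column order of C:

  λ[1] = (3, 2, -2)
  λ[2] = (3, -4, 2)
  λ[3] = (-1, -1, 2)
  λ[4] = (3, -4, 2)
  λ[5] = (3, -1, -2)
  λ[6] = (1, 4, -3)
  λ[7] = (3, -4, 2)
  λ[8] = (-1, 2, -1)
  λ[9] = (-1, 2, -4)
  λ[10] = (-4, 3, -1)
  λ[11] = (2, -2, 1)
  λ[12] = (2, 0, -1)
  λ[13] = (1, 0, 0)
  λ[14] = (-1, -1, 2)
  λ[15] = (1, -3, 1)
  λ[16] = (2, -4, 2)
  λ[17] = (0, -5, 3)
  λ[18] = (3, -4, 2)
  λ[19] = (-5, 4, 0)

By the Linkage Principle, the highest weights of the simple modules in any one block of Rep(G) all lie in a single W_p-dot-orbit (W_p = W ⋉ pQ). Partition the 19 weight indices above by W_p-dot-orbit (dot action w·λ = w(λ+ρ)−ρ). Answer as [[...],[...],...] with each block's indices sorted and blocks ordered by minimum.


Type A_3, rank 3, |W|=24; reorder rows/cols to standard.

Folding the 19 weights λ_j+ρ into Ā_5 (reps in the given 3-coord order):

  [1] (2, 1, 1)
  [2] (1, 3, 0)
  [3] (0, 0, 3)
  [4] (1, 3, 0)
  [5] (3, 1, 0)
  [6] (0, 3, 0)
  [7] (1, 3, 0)
  [8] (0, 3, 0)
  [9] (0, 0, 3)
  [10] (3, 1, 0)
  [11] (2, 1, 1)
  [12] (3, 1, 0)
  [13] (2, 1, 1)
  [14] (0, 0, 3)
  [15] (0, 2, 0)
  [16] (0, 3, 0)
  [17] (3, 1, 0)
  [18] (1, 3, 0)
  [19] (3, 1, 0)

Partition of {1..19} into 6 W_5-dot-orbits:

[[1, 11, 13], [2, 4, 7, 18], [3, 9, 14], [5, 10, 12, 17, 19], [6, 8, 16], [15]]


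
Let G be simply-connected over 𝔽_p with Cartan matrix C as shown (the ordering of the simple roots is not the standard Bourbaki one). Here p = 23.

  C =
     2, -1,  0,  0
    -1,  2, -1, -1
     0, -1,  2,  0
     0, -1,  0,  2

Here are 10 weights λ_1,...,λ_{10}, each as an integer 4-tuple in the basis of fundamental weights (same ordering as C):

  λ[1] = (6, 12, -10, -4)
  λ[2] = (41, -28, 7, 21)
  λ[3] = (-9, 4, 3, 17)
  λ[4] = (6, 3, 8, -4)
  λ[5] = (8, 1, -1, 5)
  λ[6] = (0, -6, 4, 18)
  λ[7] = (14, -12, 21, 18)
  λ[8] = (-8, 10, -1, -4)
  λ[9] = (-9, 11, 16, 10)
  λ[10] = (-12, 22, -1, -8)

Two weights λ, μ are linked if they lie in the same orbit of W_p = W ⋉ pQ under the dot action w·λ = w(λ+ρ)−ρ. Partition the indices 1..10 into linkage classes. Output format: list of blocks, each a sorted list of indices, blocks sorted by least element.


C ↔ D_4 under row/col permutation; |W(D_4)| = 192.

Ā_23 reps of the 10 weights (D_4, coords as presented):

  λ_1+ρ ↦ (7, 1, 9, 3)
  λ_2+ρ ↦ (4, 1, 0, 14)
  λ_3+ρ ↦ (4, 1, 0, 14)
  λ_4+ρ ↦ (7, 1, 9, 3)
  λ_5+ρ ↦ (9, 2, 0, 6)
  λ_6+ρ ↦ (4, 1, 0, 14)
  λ_7+ρ ↦ (7, 1, 0, 3)
  λ_8+ρ ↦ (7, 1, 0, 3)
  λ_9+ρ ↦ (9, 2, 0, 6)
  λ_10+ρ ↦ (11, 0, 0, 7)

The 10 indices split into 5 linkage classes (same alcove rep ⇔ same W_23-dot-orbit):

[[1, 4], [2, 3, 6], [5, 9], [7, 8], [10]]


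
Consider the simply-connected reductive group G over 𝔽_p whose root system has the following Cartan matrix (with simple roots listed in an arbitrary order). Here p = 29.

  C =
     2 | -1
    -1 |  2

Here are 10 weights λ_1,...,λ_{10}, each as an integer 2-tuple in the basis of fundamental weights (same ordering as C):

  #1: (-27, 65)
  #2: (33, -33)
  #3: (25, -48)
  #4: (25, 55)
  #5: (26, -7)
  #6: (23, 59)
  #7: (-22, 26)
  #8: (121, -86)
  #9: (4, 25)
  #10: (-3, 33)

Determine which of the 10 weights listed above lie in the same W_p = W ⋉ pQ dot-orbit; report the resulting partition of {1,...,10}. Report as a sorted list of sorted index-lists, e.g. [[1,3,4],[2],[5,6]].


A_2 Cartan matrix, 2 simple roots permuted; ρ=(1,1).

λ_j+ρ reflected into Ā_29 (⟨·,θ^∨⟩≤29); 2-tuples as given:

  λ_1 → (3, 8) · λ_2 → (3, 24) · λ_3 → (3, 8) · λ_4 → (3, 24) · λ_5 → (21, 6) · λ_6 → (3, 24) · λ_7 → (21, 6) · λ_8 → (21, 6) · λ_9 → (3, 24) · λ_10 → (3, 24)

Partition of {1..10} into 3 W_29-dot-orbits:

[[1, 3], [2, 4, 6, 9, 10], [5, 7, 8]]


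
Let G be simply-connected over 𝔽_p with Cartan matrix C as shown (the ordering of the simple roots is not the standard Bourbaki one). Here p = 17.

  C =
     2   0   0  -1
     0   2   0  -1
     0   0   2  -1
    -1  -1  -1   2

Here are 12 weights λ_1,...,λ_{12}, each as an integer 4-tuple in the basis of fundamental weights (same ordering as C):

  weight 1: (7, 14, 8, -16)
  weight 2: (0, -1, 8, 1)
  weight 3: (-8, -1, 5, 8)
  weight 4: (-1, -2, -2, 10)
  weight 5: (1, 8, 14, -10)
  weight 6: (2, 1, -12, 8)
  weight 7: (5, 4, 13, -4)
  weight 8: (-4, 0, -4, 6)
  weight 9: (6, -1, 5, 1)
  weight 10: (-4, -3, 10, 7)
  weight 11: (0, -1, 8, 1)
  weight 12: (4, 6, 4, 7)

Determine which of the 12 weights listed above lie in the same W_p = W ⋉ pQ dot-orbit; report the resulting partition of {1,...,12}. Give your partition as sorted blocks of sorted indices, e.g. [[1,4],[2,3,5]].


Type D_4, rank 4, |W|=192; reorder rows/cols to standard.

λ_j+ρ reflected into Ā_17 (⟨·,θ^∨⟩≤17); 4-tuples as given:

  1: (7, 0, 6, 2);  2: (1, 0, 9, 2);  3: (7, 0, 6, 2);  4: (0, 1, 1, 6);  5: (7, 0, 6, 2);  6: (1, 0, 9, 2);  7: (1, 0, 9, 2);  8: (3, 1, 3, 1);  9: (7, 0, 6, 2);  10: (1, 0, 9, 2);  11: (1, 0, 9, 2);  12: (3, 1, 3, 1)

4 distinct reps among the 12 weights ⇒ 4 W_17-linkage classes:

[[1, 3, 5, 9], [2, 6, 7, 10, 11], [4], [8, 12]]


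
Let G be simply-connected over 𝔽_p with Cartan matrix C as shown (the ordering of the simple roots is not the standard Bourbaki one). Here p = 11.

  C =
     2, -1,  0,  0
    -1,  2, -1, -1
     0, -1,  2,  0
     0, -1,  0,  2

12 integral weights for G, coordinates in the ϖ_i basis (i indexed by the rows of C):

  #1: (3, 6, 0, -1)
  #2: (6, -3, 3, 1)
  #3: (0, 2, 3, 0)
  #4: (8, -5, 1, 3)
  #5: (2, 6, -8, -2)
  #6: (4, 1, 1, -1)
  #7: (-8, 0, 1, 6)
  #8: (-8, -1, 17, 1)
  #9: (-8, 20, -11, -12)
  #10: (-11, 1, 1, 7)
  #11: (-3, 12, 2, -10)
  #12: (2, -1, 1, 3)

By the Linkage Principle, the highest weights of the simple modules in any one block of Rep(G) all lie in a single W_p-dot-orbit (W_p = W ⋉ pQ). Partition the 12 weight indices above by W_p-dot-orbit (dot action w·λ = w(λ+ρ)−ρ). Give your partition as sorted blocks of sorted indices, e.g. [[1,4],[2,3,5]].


D_4 Cartan matrix, 4 simple roots permuted; ρ=(1,1,1,1).

Ā_11 reps of the 12 weights (D_4, coords as presented):

    λ_1 → (3, 0, 0, 1)
    λ_2 → (5, 2, 2, 0)
    λ_3 → (1, 2, 4, 1)
    λ_4 → (5, 2, 2, 0)
    λ_5 → (2, 1, 6, 0)
    λ_6 → (5, 2, 2, 0)
    λ_7 → (1, 2, 4, 1)
    λ_8 → (5, 2, 2, 0)
    λ_9 → (3, 0, 0, 1)
    λ_10 → (2, 1, 6, 0)
    λ_11 → (3, 0, 2, 4)
    λ_12 → (3, 0, 2, 4)

Partition of {1..12} into 5 W_11-dot-orbits:

[[1, 9], [2, 4, 6, 8], [3, 7], [5, 10], [11, 12]]


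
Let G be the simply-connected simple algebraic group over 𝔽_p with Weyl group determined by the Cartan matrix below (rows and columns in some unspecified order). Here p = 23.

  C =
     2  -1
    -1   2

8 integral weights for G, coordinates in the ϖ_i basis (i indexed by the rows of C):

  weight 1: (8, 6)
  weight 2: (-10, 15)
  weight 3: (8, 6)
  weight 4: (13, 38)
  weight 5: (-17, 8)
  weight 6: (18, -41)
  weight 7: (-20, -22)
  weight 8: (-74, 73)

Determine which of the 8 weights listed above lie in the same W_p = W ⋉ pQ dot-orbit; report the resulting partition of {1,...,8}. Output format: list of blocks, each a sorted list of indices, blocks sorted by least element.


C ↔ A_2 under row/col permutation; |W(A_2)| = 6.

W_23-reps of the 8 weights in Ā_23 (same 2-coord order as C):

    1: (9, 7)
    2: (9, 7)
    3: (9, 7)
    4: (9, 7)
    5: (9, 7)
    6: (4, 2)
    7: (4, 2)
    8: (4, 1)

Linkage partition of the 8 weights (3 classes, p=23):

[[1, 2, 3, 4, 5], [6, 7], [8]]


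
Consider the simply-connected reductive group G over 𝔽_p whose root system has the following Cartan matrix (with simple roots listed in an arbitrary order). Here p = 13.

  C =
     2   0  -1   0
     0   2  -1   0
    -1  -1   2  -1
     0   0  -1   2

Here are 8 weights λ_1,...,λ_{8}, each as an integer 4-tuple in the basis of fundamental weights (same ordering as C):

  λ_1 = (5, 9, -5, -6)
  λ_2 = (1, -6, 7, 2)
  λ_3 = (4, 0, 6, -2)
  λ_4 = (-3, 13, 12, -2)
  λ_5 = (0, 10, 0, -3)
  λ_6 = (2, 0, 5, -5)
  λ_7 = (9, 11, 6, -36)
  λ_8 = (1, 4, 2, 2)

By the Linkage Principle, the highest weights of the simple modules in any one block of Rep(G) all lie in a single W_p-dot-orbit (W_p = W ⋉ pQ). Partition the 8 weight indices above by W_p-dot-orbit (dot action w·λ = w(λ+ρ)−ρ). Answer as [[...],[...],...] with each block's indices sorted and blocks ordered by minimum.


Cartan matrix: type D_4 (|W|=192); un-permuting the 4 rows.

Alcove-folded reps (p=13, 8 weights, presented ϖ-order):

  [1] (3, 1, 2, 4)
  [2] (2, 5, 0, 3)
  [3] (5, 1, 0, 1)
  [4] (0, 10, 1, 1)
  [5] (0, 10, 1, 1)
  [6] (3, 1, 2, 4)
  [7] (3, 1, 2, 4)
  [8] (2, 5, 0, 3)

Grouping the 8 weights by Ā_13-representative: 4 linkage classes.

[[1, 6, 7], [2, 8], [3], [4, 5]]


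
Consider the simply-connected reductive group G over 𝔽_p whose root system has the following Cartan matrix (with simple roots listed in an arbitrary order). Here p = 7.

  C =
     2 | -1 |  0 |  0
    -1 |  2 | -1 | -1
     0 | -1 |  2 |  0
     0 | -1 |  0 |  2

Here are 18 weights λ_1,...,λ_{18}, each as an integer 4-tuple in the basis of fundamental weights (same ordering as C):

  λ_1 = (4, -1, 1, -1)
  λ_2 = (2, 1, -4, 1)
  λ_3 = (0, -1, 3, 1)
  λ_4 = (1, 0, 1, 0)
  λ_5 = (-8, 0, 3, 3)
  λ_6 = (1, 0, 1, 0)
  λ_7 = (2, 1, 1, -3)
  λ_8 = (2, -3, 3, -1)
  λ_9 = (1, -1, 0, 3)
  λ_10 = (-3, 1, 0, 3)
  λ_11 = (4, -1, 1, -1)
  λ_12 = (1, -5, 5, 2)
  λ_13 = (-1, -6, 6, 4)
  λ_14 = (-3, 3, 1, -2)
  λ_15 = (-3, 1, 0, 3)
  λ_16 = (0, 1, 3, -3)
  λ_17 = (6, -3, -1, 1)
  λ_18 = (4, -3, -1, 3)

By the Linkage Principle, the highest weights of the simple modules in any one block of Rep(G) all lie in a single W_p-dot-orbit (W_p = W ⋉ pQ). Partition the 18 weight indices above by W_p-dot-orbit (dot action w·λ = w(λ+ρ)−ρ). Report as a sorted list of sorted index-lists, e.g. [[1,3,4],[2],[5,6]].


C ↔ D_4 under row/col permutation; |W(D_4)| = 192.

λ_j+ρ reflected into Ā_7 (⟨·,θ^∨⟩≤7); 4-tuples as given:

    λ_1 → (5, 0, 2, 0)
    λ_2 → (2, 1, 2, 1)
    λ_3 → (1, 0, 4, 2)
    λ_4 → (2, 1, 2, 1)
    λ_5 → (1, 0, 2, 2)
    λ_6 → (2, 1, 2, 1)
    λ_7 → (3, 0, 2, 2)
    λ_8 → (1, 0, 2, 2)
    λ_9 → (2, 0, 1, 4)
    λ_10 → (2, 0, 1, 4)
    λ_11 → (5, 0, 2, 0)
    λ_12 → (2, 1, 2, 1)
    λ_13 → (5, 0, 2, 0)
    λ_14 → (2, 1, 2, 1)
    λ_15 → (2, 0, 1, 4)
    λ_16 → (1, 0, 4, 2)
    λ_17 → (5, 0, 2, 0)
    λ_18 → (3, 0, 2, 2)

Partition of {1..18} into 6 W_7-dot-orbits:

[[1, 11, 13, 17], [2, 4, 6, 12, 14], [3, 16], [5, 8], [7, 18], [9, 10, 15]]


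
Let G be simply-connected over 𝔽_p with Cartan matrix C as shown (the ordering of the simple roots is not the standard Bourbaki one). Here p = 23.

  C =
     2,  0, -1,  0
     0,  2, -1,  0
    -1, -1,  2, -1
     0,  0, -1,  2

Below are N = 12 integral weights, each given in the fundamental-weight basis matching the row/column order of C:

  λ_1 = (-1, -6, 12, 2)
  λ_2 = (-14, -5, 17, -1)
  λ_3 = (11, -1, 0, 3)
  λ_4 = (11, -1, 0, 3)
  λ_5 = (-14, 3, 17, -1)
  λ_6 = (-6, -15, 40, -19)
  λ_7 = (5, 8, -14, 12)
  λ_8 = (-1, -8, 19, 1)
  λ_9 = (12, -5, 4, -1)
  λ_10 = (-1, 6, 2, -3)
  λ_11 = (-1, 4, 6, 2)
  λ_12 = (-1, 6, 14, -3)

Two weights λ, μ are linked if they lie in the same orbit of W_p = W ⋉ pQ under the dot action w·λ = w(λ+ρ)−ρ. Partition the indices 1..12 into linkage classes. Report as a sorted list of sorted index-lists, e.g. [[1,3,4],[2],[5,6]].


Type D_4, rank 4, |W|=192; reorder rows/cols to standard.

W_23-reps of the 12 weights in Ā_23 (same 4-coord order as C):

  [1] (0, 5, 7, 3) · [2] (13, 4, 1, 0) · [3] (12, 0, 1, 4) · [4] (12, 0, 1, 4) · [5] (13, 4, 1, 0) · [6] (13, 4, 1, 0) · [7] (7, 4, 2, 0) · [8] (0, 7, 1, 2) · [9] (13, 4, 1, 0) · [10] (0, 7, 1, 2) · [11] (0, 5, 7, 3) · [12] (0, 7, 1, 2)

5 distinct reps among the 12 weights ⇒ 5 W_23-linkage classes:

[[1, 11], [2, 5, 6, 9], [3, 4], [7], [8, 10, 12]]


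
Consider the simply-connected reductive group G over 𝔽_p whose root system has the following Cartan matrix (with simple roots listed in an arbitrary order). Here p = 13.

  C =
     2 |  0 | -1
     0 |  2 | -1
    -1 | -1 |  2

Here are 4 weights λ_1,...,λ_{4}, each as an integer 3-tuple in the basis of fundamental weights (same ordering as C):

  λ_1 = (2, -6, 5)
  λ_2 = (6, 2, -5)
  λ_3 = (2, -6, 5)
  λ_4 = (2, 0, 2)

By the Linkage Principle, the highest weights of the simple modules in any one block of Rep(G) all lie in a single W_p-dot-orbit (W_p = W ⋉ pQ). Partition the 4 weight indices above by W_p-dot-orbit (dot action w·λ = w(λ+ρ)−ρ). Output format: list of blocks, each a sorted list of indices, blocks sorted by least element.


Type A_3, rank 3, |W|=24; reorder rows/cols to standard.

Each λ_j+ρ reduced to Ā_13; 3-tuples below use C's row order:

  λ_1 → (3, 5, 1);  λ_2 → (3, 1, 3);  λ_3 → (3, 5, 1);  λ_4 → (3, 1, 3)

These 4 weights hit 2 W_13-dot-orbits; sizes (2, 2):

[[1, 3], [2, 4]]


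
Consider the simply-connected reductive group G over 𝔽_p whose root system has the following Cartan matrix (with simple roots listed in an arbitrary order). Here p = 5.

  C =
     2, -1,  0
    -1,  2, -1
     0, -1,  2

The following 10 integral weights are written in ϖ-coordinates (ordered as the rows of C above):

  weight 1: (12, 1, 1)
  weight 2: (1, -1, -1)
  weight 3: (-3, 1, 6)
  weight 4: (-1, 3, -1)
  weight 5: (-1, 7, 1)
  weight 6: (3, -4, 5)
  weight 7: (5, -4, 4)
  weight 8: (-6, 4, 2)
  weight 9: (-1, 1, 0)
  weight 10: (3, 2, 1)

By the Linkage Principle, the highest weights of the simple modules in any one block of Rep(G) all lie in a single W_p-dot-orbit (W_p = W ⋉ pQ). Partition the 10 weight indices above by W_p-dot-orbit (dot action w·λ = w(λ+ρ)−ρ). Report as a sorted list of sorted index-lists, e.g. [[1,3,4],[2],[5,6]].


Type A_3, rank 3, |W|=24; reorder rows/cols to standard.

λ_j+ρ reflected into Ā_5 (⟨·,θ^∨⟩≤5); 3-tuples as given:

    λ_1 → (0, 2, 1)
    λ_2 → (2, 0, 0)
    λ_3 → (0, 2, 1)
    λ_4 → (0, 4, 0)
    λ_5 → (2, 0, 0)
    λ_6 → (1, 2, 1)
    λ_7 → (0, 2, 1)
    λ_8 → (2, 0, 0)
    λ_9 → (0, 2, 1)
    λ_10 → (0, 1, 2)

5 distinct reps among the 10 weights ⇒ 5 W_5-linkage classes:

[[1, 3, 7, 9], [2, 5, 8], [4], [6], [10]]


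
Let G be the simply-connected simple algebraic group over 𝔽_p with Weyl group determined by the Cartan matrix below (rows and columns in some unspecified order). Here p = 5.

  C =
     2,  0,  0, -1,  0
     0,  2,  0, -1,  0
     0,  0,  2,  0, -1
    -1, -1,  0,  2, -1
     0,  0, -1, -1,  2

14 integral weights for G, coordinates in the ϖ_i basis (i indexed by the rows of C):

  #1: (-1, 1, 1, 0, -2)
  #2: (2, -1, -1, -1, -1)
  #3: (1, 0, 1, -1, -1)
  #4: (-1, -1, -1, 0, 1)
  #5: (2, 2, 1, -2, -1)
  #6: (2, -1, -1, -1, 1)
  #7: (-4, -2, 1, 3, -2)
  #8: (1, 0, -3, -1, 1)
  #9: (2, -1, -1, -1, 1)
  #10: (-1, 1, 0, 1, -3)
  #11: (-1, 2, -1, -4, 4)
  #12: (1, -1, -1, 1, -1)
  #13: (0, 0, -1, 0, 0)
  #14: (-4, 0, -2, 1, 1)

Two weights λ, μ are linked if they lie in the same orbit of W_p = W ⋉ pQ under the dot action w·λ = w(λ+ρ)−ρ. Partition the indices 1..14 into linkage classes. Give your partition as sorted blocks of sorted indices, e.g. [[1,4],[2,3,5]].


C ↔ D_5 under row/col permutation; |W(D_5)| = 1920.

Each λ_j+ρ reduced to Ā_5; 5-tuples below use C's row order:

  λ_1+ρ ↦ (0, 2, 1, 0, 1)
  λ_2+ρ ↦ (3, 0, 0, 0, 0)
  λ_3+ρ ↦ (2, 1, 2, 0, 0)
  λ_4+ρ ↦ (0, 0, 0, 1, 1)
  λ_5+ρ ↦ (1, 1, 0, 1, 0)
  λ_6+ρ ↦ (3, 0, 0, 0, 0)
  λ_7+ρ ↦ (2, 0, 1, 1, 0)
  λ_8+ρ ↦ (2, 1, 2, 0, 0)
  λ_9+ρ ↦ (3, 0, 0, 0, 0)
  λ_10+ρ ↦ (0, 2, 1, 0, 1)
  λ_11+ρ ↦ (3, 0, 0, 0, 0)
  λ_12+ρ ↦ (2, 0, 1, 1, 0)
  λ_13+ρ ↦ (1, 1, 0, 1, 0)
  λ_14+ρ ↦ (2, 0, 1, 1, 0)

These 14 weights hit 6 W_5-dot-orbits; sizes (2, 4, 2, 1, 2, 3):

[[1, 10], [2, 6, 9, 11], [3, 8], [4], [5, 13], [7, 12, 14]]


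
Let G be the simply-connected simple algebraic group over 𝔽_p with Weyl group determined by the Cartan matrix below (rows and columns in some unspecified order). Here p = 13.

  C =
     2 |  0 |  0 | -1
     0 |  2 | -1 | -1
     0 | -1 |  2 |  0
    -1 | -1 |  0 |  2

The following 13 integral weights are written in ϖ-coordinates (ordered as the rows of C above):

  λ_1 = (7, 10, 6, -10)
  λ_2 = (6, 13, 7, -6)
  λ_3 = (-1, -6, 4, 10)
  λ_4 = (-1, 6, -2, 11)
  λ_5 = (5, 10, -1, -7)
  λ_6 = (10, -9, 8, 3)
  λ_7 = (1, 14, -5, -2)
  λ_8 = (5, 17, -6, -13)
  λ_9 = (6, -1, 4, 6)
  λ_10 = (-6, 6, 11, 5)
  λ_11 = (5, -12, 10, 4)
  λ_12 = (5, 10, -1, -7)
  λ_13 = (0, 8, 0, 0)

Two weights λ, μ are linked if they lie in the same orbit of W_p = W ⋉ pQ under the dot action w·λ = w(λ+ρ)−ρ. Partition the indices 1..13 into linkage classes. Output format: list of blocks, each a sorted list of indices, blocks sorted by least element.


Root system A_4: the 4×4 matrix C matches after relabeling.

Alcove-folded reps (p=13, 13 weights, presented ϖ-order):

  λ_1 → (4, 2, 2, 4);  λ_2 → (4, 2, 2, 4);  λ_3 → (0, 5, 0, 6);  λ_4 → (1, 1, 0, 6);  λ_5 → (0, 5, 0, 6);  λ_6 → (4, 2, 2, 4);  λ_7 → (1, 9, 1, 1);  λ_8 → (1, 1, 0, 6);  λ_9 → (1, 1, 0, 6);  λ_10 → (1, 1, 0, 6);  λ_11 → (0, 5, 0, 6);  λ_12 → (0, 5, 0, 6);  λ_13 → (1, 9, 1, 1)

The 13 indices split into 4 linkage classes (same alcove rep ⇔ same W_13-dot-orbit):

[[1, 2, 6], [3, 5, 11, 12], [4, 8, 9, 10], [7, 13]]


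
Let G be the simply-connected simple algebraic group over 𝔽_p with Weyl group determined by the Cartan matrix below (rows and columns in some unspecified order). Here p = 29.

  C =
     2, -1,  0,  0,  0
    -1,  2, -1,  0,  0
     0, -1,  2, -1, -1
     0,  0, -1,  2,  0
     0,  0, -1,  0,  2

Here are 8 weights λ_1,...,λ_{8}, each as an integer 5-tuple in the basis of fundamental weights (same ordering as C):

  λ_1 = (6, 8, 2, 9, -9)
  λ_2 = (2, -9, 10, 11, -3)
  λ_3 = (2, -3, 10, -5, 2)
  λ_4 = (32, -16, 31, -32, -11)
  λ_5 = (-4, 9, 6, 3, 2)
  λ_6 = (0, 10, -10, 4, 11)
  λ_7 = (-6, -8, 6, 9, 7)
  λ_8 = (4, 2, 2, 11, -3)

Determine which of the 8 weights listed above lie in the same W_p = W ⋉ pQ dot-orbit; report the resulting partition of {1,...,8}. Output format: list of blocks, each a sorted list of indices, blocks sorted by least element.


Cartan matrix: type D_5 (|W|=1920); un-permuting the 5 rows.

W_29-reps of the 8 weights in Ā_29 (same 5-coord order as C):

    λ_1+ρ ↦ (7, 0, 5, 5, 3)
    λ_2+ρ ↦ (5, 3, 1, 12, 2)
    λ_3+ρ ↦ (1, 2, 5, 4, 3)
    λ_4+ρ ↦ (1, 2, 5, 4, 3)
    λ_5+ρ ↦ (1, 2, 5, 4, 3)
    λ_6+ρ ↦ (1, 2, 5, 4, 3)
    λ_7+ρ ↦ (7, 0, 5, 5, 3)
    λ_8+ρ ↦ (5, 3, 1, 12, 2)

Partition of {1..8} into 3 W_29-dot-orbits:

[[1, 7], [2, 8], [3, 4, 5, 6]]


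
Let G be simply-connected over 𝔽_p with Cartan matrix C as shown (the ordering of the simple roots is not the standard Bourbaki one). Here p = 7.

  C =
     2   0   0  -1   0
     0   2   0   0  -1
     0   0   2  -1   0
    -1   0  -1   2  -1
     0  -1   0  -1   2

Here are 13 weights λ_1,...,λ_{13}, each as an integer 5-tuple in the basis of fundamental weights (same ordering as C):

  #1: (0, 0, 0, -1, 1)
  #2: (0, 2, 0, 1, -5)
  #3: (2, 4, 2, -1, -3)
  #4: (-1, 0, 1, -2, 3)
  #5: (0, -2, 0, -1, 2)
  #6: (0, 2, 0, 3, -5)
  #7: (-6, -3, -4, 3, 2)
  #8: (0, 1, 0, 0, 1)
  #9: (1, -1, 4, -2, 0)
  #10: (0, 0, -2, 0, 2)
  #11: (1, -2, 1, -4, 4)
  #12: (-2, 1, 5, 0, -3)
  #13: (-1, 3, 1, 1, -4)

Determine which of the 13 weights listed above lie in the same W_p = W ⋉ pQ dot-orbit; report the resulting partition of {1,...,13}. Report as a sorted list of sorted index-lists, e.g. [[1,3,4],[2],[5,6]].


C ↔ D_5 under row/col permutation; |W(D_5)| = 1920.

Ā_7 reps of the 13 weights (D_5, coords as presented):

  [1] (1, 1, 1, 0, 2) · [2] (1, 1, 1, 0, 1) · [3] (1, 1, 1, 0, 2) · [4] (1, 1, 1, 0, 1) · [5] (1, 1, 1, 0, 2) · [6] (1, 1, 1, 0, 1) · [7] (1, 1, 1, 0, 2) · [8] (1, 1, 1, 0, 1) · [9] (1, 0, 4, 1, 0) · [10] (1, 1, 1, 0, 1) · [11] (1, 1, 1, 1, 1) · [12] (1, 0, 4, 1, 0) · [13] (1, 1, 1, 0, 2)

Grouping the 13 weights by Ā_7-representative: 4 linkage classes.

[[1, 3, 5, 7, 13], [2, 4, 6, 8, 10], [9, 12], [11]]


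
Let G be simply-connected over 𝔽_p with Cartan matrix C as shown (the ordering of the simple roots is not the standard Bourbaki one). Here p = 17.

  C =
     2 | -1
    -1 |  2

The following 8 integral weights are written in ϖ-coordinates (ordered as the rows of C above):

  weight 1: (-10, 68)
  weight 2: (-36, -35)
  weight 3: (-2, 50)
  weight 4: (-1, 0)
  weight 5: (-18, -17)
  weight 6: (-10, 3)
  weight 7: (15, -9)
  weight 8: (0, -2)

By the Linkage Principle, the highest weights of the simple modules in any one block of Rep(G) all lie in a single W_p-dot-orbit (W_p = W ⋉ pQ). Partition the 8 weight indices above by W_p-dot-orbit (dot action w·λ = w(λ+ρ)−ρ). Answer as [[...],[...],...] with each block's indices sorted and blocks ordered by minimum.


Root system A_2: the 2×2 matrix C matches after relabeling.

W_17-reps of the 8 weights in Ā_17 (same 2-coord order as C):

  1: (8, 8)
  2: (0, 1)
  3: (0, 1)
  4: (0, 1)
  5: (0, 1)
  6: (4, 5)
  7: (8, 8)
  8: (0, 1)

3 distinct reps among the 8 weights ⇒ 3 W_17-linkage classes:

[[1, 7], [2, 3, 4, 5, 8], [6]]


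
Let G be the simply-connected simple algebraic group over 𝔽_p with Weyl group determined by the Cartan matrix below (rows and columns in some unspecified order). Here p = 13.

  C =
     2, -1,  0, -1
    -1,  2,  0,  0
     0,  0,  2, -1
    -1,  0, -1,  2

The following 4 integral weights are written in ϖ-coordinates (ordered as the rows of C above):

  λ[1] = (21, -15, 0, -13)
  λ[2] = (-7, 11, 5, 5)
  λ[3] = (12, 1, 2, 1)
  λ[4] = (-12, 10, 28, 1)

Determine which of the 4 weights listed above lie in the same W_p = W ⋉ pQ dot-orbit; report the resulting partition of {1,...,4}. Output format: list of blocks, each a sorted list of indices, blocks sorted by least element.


C ↔ A_4 under row/col permutation; |W(A_4)| = 120.

Each λ_j+ρ reduced to Ā_13; 4-tuples below use C's row order:

  [1] (1, 1, 1, 2) · [2] (6, 1, 1, 0) · [3] (6, 3, 0, 2) · [4] (6, 3, 0, 2)

The 4 indices split into 3 linkage classes (same alcove rep ⇔ same W_13-dot-orbit):

[[1], [2], [3, 4]]


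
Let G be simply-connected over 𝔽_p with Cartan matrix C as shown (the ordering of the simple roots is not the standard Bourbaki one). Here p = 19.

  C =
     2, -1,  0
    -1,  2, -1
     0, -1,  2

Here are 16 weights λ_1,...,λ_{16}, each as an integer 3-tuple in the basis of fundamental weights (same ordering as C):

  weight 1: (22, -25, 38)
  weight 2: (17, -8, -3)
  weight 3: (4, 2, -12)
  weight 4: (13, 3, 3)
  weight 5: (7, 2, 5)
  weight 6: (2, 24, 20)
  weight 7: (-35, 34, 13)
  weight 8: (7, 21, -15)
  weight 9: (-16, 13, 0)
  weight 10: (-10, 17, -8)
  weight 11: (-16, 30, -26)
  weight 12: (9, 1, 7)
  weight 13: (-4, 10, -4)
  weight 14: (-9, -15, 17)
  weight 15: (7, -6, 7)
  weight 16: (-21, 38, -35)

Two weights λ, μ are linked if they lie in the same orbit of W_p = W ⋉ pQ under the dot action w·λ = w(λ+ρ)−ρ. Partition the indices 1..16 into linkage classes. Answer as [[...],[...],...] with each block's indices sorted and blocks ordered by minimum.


Root system A_3: the 3×3 matrix C matches after relabeling.

W_19-reps of the 16 weights in Ā_19 (same 3-coord order as C):

  [1] (14, 1, 0);  [2] (9, 2, 7);  [3] (3, 5, 3);  [4] (11, 4, 1);  [5] (8, 3, 6);  [6] (8, 3, 6);  [7] (11, 4, 1);  [8] (3, 5, 3);  [9] (14, 1, 0);  [10] (9, 2, 7);  [11] (6, 3, 4);  [12] (9, 2, 7);  [13] (3, 5, 3);  [14] (11, 4, 1);  [15] (3, 5, 3);  [16] (14, 1, 0)

Grouping the 16 weights by Ā_19-representative: 6 linkage classes.

[[1, 9, 16], [2, 10, 12], [3, 8, 13, 15], [4, 7, 14], [5, 6], [11]]


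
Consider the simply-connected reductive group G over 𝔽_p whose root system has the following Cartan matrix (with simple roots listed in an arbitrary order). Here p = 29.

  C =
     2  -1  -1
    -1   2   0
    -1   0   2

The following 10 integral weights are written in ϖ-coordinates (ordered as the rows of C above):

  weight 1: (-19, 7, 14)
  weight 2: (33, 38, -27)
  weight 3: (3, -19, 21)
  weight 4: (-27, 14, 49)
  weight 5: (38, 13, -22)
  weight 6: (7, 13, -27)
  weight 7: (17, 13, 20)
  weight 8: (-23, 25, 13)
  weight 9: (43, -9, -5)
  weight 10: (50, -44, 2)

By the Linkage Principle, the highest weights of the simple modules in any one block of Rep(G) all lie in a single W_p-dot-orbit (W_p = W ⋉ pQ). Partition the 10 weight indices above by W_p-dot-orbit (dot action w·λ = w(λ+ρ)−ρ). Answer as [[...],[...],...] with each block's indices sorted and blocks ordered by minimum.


Type A_3, rank 3, |W|=24; reorder rows/cols to standard.

Folding the 10 weights λ_j+ρ into Ā_29 (reps in the given 3-coord order):

  λ_1 → (5, 10, 3)
  λ_2 → (5, 10, 3)
  λ_3 → (14, 4, 8)
  λ_4 → (5, 10, 3)
  λ_5 → (5, 10, 3)
  λ_6 → (14, 4, 8)
  λ_7 → (5, 10, 3)
  λ_8 → (14, 4, 8)
  λ_9 → (14, 4, 8)
  λ_10 → (14, 4, 8)

Partition of {1..10} into 2 W_29-dot-orbits:

[[1, 2, 4, 5, 7], [3, 6, 8, 9, 10]]


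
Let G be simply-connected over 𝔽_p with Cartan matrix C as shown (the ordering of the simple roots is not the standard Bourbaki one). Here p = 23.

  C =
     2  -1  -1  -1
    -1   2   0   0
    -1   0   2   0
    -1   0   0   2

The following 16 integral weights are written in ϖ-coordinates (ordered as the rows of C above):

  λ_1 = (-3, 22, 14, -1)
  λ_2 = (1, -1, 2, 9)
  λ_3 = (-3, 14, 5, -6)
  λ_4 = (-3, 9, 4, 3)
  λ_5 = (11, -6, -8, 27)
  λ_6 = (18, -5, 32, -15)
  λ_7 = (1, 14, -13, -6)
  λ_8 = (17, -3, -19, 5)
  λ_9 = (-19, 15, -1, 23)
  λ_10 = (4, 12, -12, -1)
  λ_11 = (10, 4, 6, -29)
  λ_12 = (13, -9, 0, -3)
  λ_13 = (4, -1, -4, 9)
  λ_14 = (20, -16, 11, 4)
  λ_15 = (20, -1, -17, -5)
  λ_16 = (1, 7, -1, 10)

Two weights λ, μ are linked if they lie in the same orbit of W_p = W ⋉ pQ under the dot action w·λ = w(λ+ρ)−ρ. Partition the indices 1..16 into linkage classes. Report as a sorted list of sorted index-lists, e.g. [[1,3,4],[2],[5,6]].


D_4 Cartan matrix, 4 simple roots permuted; ρ=(1,1,1,1).

Alcove-folded reps (p=23, 16 weights, presented ϖ-order):

  λ_1 → (2, 8, 0, 11) · λ_2 → (2, 0, 3, 10) · λ_3 → (4, 8, 1, 2) · λ_4 → (2, 8, 3, 2) · λ_5 → (0, 7, 5, 6) · λ_6 → (4, 8, 1, 2) · λ_7 → (2, 0, 3, 10) · λ_8 → (1, 0, 16, 4) · λ_9 → (1, 0, 16, 4) · λ_10 → (0, 7, 5, 6) · λ_11 → (0, 7, 5, 6) · λ_12 → (4, 8, 1, 2) · λ_13 → (2, 0, 3, 10) · λ_14 → (2, 0, 3, 10) · λ_15 → (1, 0, 16, 4) · λ_16 → (2, 8, 0, 11)

Partition of {1..16} into 6 W_23-dot-orbits:

[[1, 16], [2, 7, 13, 14], [3, 6, 12], [4], [5, 10, 11], [8, 9, 15]]


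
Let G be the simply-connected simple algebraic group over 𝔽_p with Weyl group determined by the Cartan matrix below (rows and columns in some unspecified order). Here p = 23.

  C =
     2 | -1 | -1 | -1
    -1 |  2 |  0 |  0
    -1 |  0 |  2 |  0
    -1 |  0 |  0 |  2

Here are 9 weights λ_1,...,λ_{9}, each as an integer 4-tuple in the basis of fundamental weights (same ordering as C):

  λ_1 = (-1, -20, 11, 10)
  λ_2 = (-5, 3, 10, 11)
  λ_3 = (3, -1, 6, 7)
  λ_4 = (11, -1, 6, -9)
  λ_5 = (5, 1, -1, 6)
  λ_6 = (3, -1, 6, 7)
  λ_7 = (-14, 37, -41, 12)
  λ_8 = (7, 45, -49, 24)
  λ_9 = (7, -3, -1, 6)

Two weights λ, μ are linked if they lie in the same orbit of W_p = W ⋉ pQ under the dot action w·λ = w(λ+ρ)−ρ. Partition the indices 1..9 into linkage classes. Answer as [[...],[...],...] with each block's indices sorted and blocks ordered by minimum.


Root system D_4: the 4×4 matrix C matches after relabeling.

Folding the 9 weights λ_j+ρ into Ā_23 (reps in the given 4-coord order):

  λ_1 → (4, 0, 7, 8) · λ_2 → (4, 0, 7, 8) · λ_3 → (4, 0, 7, 8) · λ_4 → (4, 0, 7, 8) · λ_5 → (6, 2, 0, 7) · λ_6 → (4, 0, 7, 8) · λ_7 → (6, 2, 0, 7) · λ_8 → (6, 2, 0, 7) · λ_9 → (6, 2, 0, 7)

These 9 weights hit 2 W_23-dot-orbits; sizes (5, 4):

[[1, 2, 3, 4, 6], [5, 7, 8, 9]]


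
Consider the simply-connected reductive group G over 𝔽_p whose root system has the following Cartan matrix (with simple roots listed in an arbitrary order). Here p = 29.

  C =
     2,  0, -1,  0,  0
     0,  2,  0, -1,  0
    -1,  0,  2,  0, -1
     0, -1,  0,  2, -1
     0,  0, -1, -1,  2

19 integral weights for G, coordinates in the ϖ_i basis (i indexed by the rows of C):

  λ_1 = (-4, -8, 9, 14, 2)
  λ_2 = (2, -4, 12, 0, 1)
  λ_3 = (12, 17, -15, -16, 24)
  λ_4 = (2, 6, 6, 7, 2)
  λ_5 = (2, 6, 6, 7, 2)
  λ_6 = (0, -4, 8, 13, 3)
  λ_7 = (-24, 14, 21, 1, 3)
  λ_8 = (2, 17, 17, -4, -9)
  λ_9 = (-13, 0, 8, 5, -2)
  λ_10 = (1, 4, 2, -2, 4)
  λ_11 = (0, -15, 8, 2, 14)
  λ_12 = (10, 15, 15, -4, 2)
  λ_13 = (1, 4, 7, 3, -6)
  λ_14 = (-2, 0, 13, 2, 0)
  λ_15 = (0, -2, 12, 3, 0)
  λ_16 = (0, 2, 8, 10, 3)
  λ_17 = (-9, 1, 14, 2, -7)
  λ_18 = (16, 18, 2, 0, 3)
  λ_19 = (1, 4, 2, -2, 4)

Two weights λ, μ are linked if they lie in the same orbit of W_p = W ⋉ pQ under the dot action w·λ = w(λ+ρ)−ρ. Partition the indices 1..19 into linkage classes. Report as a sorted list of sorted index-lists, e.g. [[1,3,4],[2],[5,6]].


A_5 Cartan matrix, 5 simple roots permuted; ρ=(1,1,1,1,1).

Folding the 19 weights λ_j+ρ into Ā_29 (reps in the given 5-coord order):

  [1] (3, 7, 7, 8, 3);  [2] (3, 1, 13, 2, 0);  [3] (1, 3, 9, 11, 4);  [4] (3, 7, 7, 8, 3);  [5] (3, 7, 7, 8, 3);  [6] (1, 3, 9, 11, 4);  [7] (8, 1, 1, 2, 3);  [8] (3, 7, 7, 8, 3);  [9] (8, 1, 1, 2, 3);  [10] (2, 4, 3, 1, 4);  [11] (1, 3, 9, 11, 4);  [12] (3, 1, 13, 2, 0);  [13] (2, 4, 3, 1, 4);  [14] (1, 1, 13, 3, 1);  [15] (1, 1, 13, 3, 1);  [16] (1, 3, 9, 11, 4);  [17] (8, 1, 1, 2, 3);  [18] (2, 4, 3, 1, 4);  [19] (2, 4, 3, 1, 4)

The 19 indices split into 6 linkage classes (same alcove rep ⇔ same W_29-dot-orbit):

[[1, 4, 5, 8], [2, 12], [3, 6, 11, 16], [7, 9, 17], [10, 13, 18, 19], [14, 15]]
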